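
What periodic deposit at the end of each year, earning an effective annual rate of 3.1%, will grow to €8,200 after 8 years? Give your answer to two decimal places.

PMT = 8200 / ( [(1+0.031)^8 − 1] / 0.031 ) = 8200 / 8.923954 = 918.8752

€918.88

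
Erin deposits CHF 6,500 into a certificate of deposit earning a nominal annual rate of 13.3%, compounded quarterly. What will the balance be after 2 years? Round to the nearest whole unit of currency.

CHF 8,444

i = 0.133/4 = 0.03325 per quarter; n = 2·4 = 8.
FV = PV·(1+i)^n = 6,500 × 1.299102 = 8,444.1642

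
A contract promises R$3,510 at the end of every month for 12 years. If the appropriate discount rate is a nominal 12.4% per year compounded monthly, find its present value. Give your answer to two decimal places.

R$262,382.22

i = 0.124/12 = 0.0103333 per month; n = 12·12 = 144.
PV = 3510 × [1 − (1+0.0103333)^(−144)] / 0.0103333 = 3510 × 74.752769 = 262,382.2203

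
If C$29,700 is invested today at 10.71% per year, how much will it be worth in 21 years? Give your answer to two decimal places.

29,700 × (1+0.1071)^21 = 29,700 × 8.470789 = 251,582.4345

C$251,582.43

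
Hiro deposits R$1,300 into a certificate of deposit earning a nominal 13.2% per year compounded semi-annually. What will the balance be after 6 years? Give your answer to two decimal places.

Periodic rate i = 0.132/2 = 0.066; n = 6 × 2 = 12 periods.
FV = 1,300 × (1 + 0.066)^12 = 2,799.1734

R$2,799.17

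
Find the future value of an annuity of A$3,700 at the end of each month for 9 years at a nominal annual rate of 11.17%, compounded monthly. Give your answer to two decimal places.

With 12 periods per year: i = 0.00930833, n = 108.
FV = PMT · [(1+i)^n − 1] / i = 3700 · 184.785957 = 683,708.0419

A$683,708.04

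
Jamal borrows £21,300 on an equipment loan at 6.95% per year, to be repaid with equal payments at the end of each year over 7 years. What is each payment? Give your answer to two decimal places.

£3,945.40

PMT = 21300 / ( [1 − (1+0.0695)^(−7)] / 0.0695 ) = 21300 / 5.398697 = 3,945.3967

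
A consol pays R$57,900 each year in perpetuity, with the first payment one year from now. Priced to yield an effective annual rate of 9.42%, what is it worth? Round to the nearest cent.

PV = PMT / i = 57900 / 0.0942 = 614,649.6815

R$614,649.68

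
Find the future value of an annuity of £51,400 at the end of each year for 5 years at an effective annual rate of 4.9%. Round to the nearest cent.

£283,450.65

FV = 51400 × [(1+0.049)^5 − 1] / 0.049 = 51400 × 5.514604 = 283,450.6461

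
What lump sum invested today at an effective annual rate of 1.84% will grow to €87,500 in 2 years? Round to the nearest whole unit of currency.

PV = FV·(1+i)^(−n) = 87,500 × 0.964191 = 84,366.7407

€84,367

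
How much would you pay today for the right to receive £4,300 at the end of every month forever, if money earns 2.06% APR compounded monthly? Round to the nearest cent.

Periodic rate i = 0.0206/12 = 0.00171667.
PV = PMT / i = 4300 / 0.00171667 = 2,504,854.3689

£2,504,854.37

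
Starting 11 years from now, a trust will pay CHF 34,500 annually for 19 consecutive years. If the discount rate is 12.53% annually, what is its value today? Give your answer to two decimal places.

PV at t=10 (ordinary 19-year annuity): 34500 × a(19|0.1253) = 34500 × 7.133714 = 246,113.1465
Discount back 10 years: 246,113.1465 × (1+0.1253)^(−10) = 246,113.1465 × 0.307126 = 75,587.7859

CHF 75,587.79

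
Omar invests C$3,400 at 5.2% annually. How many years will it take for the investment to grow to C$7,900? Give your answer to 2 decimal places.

16.63 years

(1+i)^n = 7900/3400 = 2.32353, so n = ln 2.32353 / ln 1.052 = 16.6312 years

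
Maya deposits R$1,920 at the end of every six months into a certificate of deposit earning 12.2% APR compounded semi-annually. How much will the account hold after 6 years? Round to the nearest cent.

Periodic rate i = 0.122/2 = 0.061; n = 6 × 2 = 12 periods.
Accumulation factor s(12|0.061) = 16.968764; FV = 1920 × 16.968764 = 32,580.0275

R$32,580.03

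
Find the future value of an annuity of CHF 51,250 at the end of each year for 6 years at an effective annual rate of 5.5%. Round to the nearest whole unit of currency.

FV = PMT · [(1+i)^n − 1] / i = 51250 · 6.888051 = 353,012.6154

CHF 353,013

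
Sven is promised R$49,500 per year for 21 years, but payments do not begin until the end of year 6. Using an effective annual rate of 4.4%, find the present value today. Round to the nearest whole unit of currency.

R$539,858

Value one period before first payment (t=5): 49500 × [1 − (1+0.044)^(−21)] / 0.044 = 49500 × 13.526234 = 669,548.5905
Discount back 5 years: 669,548.5905 × (1+0.044)^(−5) = 669,548.5905 × 0.806302 = 539,858.0812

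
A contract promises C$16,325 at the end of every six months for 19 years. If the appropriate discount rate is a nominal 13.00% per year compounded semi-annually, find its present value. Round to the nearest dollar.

C$228,211

With 2 periods per year: i = 0.065, n = 38.
Annuity factor a(38|0.065) = 13.979210; PV = 16325 × 13.979210 = 228,210.6067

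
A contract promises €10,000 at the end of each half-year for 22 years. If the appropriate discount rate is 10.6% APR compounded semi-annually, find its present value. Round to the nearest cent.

i = 0.106/2 = 0.053 per half-year; n = 22·2 = 44.
PV = PMT · [1 − (1+i)^(−n)] / i = 10000 · 16.923121 = 169,231.2071

€169,231.21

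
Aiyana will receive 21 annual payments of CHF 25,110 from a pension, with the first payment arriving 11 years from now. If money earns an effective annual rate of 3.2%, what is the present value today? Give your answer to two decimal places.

CHF 277,117.14

Value one period before first payment (t=10): 25110 × [1 − (1+0.032)^(−21)] / 0.032 = 25110 × 15.122154 = 379,717.2769
PV₀ = 379,717.2769 / (1+0.032)^10 = 379,717.2769 / 1.370241 = 277,117.1379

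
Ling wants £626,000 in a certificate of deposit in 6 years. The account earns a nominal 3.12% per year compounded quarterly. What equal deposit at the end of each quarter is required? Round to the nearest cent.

£23,819.36

With 4 periods per year: i = 0.0078, n = 24.
PMT = 626000 / ( [(1+0.0078)^24 − 1] / 0.0078 ) = 626000 / 26.281144 = 23,819.3588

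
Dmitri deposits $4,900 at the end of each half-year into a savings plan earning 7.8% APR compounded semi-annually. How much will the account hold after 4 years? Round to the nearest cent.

$44,989.16

Periodic rate i = 0.078/2 = 0.039; n = 4 × 2 = 8 periods.
FV = 4900 × [(1+0.039)^8 − 1] / 0.039 = 4900 × 9.181460 = 44,989.1561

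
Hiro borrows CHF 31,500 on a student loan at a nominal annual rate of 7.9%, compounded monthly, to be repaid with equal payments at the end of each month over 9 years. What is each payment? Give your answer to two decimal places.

With 12 periods per year: i = 0.00658333, n = 108.
PMT = 31500 / ( [1 − (1+0.00658333)^(−108)] / 0.00658333 ) = 31500 / 77.119201 = 408.4586

CHF 408.46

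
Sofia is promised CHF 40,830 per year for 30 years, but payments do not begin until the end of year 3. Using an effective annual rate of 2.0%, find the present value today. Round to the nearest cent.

PV at t=2 (ordinary 30-year annuity): 40830 × a(30|0.02) = 40830 × 22.396456 = 914,447.2801
Discount back 2 years: 914,447.2801 × (1+0.02)^(−2) = 914,447.2801 × 0.961169 = 878,938.1778

CHF 878,938.18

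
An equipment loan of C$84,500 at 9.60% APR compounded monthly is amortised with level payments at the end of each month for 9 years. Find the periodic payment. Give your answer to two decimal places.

Periodic rate i = 0.096/12 = 0.008; n = 9 × 12 = 108 periods.
Annuity-PV factor = 72.134476; PMT = 84500 / 72.134476 = 1,171.4232

C$1,171.42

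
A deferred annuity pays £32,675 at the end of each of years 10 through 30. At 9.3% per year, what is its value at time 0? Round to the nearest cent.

£133,430.78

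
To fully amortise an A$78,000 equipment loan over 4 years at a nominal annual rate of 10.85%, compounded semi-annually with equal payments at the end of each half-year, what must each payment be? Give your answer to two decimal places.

With 2 periods per year: i = 0.05425, n = 8.
Annuity-PV factor = 6.353612; PMT = 78000 / 6.353612 = 12,276.4808

A$12,276.48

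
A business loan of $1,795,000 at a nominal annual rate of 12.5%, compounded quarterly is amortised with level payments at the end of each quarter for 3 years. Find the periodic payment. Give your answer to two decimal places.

Periodic rate i = 0.125/4 = 0.03125; n = 3 × 4 = 12 periods.
Annuity-PV factor = 9.880137; PMT = 1.795e+06 / 9.880137 = 181,677.6491

$181,677.65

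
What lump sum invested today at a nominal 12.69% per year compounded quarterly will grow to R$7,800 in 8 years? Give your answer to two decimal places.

R$2,871.10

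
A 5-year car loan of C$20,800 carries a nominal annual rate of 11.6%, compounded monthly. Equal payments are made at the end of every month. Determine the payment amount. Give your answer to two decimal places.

Periodic rate i = 0.116/12 = 0.00966667; n = 5 × 12 = 60 periods.
Annuity-PV factor = 45.366199; PMT = 20800 / 45.366199 = 458.4911

C$458.49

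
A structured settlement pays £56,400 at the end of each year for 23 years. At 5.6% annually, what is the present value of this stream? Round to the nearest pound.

£719,522

Annuity factor a(23|0.056) = 12.757475; PV = 56400 × 12.757475 = 719,521.6144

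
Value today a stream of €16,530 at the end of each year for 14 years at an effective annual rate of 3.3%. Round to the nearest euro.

€182,962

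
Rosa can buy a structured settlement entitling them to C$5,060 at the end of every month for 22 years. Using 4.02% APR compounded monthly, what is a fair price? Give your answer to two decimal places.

C$885,767.78

Periodic rate i = 0.0402/12 = 0.00335; n = 22 × 12 = 264 periods.
PV = 5060 × [1 − (1+0.00335)^(−264)] / 0.00335 = 5060 × 175.052921 = 885,767.7814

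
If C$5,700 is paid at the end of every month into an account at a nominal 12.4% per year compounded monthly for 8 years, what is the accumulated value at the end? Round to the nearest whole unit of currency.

C$928,326

i = 0.124/12 = 0.0103333 per month; n = 8·12 = 96.
Accumulation factor s(96|0.0103333) = 162.864251; FV = 5700 × 162.864251 = 928,326.2321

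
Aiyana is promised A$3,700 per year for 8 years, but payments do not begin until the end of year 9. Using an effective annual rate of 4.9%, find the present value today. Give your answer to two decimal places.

A$16,375.85

Value one period before first payment (t=8): 3700 × [1 − (1+0.049)^(−8)] / 0.049 = 3700 × 6.489420 = 24,010.8552
PV₀ = 24,010.8552 / (1+0.049)^8 = 24,010.8552 / 1.466236 = 16,375.8451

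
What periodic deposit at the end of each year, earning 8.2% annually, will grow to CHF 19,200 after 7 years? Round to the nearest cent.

FV-annuity factor = 8.977614; PMT = 19200 / 8.977614 = 2,138.6530

CHF 2,138.65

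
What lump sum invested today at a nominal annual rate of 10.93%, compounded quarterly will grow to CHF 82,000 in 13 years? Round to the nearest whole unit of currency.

CHF 20,184

Periodic rate i = 0.1093/4 = 0.027325; n = 13 × 4 = 52 periods.
Discount factor = (1+0.027325)^(−52) = 0.246145; PV = 82,000 × 0.246145 = 20,183.9099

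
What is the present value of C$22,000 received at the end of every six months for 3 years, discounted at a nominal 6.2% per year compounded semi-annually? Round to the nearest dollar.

C$118,784

Periodic rate i = 0.062/2 = 0.031; n = 3 × 2 = 6 periods.
PV = 22000 × [1 − (1+0.031)^(−6)] / 0.031 = 22000 × 5.399283 = 118,784.2151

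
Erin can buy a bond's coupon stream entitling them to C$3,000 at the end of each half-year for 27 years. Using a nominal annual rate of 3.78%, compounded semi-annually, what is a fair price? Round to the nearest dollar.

With 2 periods per year: i = 0.0189, n = 54.
PV = PMT · [1 − (1+i)^(−n)] / i = 3000 · 33.659915 = 100,979.7464

C$100,980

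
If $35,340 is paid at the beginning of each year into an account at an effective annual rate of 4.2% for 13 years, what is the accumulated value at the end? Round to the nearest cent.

Accumulation factor s(13|0.042) × (1+i) = 17.544900; FV = 35340 × 17.544900 = 620,036.7561
(annuity-due: payments at period start, so ×(1+i).)

$620,036.76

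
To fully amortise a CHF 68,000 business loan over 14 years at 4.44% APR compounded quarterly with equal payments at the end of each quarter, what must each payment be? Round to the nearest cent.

With 4 periods per year: i = 0.0111, n = 56.
Annuity-PV factor = 41.538122; PMT = 68000 / 41.538122 = 1,637.0504

CHF 1,637.05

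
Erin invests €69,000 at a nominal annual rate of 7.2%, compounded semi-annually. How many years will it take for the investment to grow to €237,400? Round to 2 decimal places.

Periodic rate i = 0.072/2 = 0.036.
(1+i)^n = 237400/69000 = 3.44058, so n = ln 3.44058 / ln 1.036 = 34.9375 half-years
= 34.9375/2 years

17.47 years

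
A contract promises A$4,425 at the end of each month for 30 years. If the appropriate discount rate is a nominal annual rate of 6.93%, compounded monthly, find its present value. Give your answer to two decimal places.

i = 0.0693/12 = 0.005775 per month; n = 30·12 = 360.
PV = 4425 × [1 − (1+0.005775)^(−360)] / 0.005775 = 4425 × 151.375708 = 669,837.5065

A$669,837.51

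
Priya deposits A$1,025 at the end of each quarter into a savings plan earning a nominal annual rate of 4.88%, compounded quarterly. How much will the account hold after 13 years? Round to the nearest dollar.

A$73,822

Periodic rate i = 0.0488/4 = 0.0122; n = 13 × 4 = 52 periods.
FV = 1025 × [(1+0.0122)^52 − 1] / 0.0122 = 1025 × 72.021711 = 73,822.2535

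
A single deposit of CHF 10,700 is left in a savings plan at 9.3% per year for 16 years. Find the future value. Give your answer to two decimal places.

FV = 10,700 × (1 + 0.093)^16 = 44,392.1694

CHF 44,392.17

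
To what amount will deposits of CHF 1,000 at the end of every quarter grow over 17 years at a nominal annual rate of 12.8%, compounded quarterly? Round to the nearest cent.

i = 0.128/4 = 0.032 per quarter; n = 17·4 = 68.
FV = 1000 × [(1+0.032)^68 − 1] / 0.032 = 1000 × 234.865051 = 234,865.0506

CHF 234,865.05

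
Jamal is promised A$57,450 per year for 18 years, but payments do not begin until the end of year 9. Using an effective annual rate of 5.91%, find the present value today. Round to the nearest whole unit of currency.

A$395,610

Value one period before first payment (t=8): 57450 × [1 − (1+0.0591)^(−18)] / 0.0591 = 57450 × 10.901158 = 626,271.5530
Discount back 8 years: 626,271.5530 × (1+0.0591)^(−8) = 626,271.5530 × 0.631690 = 395,609.7086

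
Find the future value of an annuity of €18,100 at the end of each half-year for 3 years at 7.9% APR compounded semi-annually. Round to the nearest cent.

€119,906.06

i = 0.079/2 = 0.0395 per half-year; n = 3·2 = 6.
FV = PMT · [(1+i)^n − 1] / i = 18100 · 6.624644 = 119,906.0591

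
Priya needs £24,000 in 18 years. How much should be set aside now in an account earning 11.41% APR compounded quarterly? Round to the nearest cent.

i = 0.1141/4 = 0.028525 per quarter; n = 18·4 = 72.
Discount factor = (1+0.028525)^(−72) = 0.131987; PV = 24,000 × 0.131987 = 3,167.6841

£3,167.68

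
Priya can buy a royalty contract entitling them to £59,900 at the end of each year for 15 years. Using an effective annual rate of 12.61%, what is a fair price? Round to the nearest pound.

£395,026

PV = 59900 × [1 − (1+0.1261)^(−15)] / 0.1261 = 59900 × 6.594755 = 395,025.8357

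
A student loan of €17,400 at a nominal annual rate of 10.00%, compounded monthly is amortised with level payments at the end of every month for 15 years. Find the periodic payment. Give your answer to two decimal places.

€186.98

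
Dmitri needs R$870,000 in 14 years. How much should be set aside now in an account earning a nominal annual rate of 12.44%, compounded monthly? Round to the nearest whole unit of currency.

Periodic rate i = 0.1244/12 = 0.0103667; n = 14 × 12 = 168 periods.
PV = 870,000 / (1 + 0.0103667)^168 = 870,000 / 5.655534 = 153,831.6154

R$153,832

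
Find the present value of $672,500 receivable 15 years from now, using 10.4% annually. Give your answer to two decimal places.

PV = 672,500 / (1 + 0.104)^15 = 672,500 / 4.410990 = 152,460.0956

$152,460.10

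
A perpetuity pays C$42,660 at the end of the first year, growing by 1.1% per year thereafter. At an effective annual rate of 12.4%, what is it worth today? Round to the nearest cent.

PV = PMT / (i − g) = 42660 / (0.124 − 0.011) = 42660 / 0.113000 = 377,522.1239

C$377,522.12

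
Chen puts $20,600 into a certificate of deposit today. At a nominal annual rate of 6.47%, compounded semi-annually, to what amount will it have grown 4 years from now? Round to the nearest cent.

$26,575.59

Periodic rate i = 0.0647/2 = 0.03235; n = 4 × 2 = 8 periods.
FV = PV·(1+i)^n = 20,600 × 1.290077 = 26,575.5901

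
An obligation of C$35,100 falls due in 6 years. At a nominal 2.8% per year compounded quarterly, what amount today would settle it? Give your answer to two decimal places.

C$29,689.29

Periodic rate i = 0.028/4 = 0.007; n = 6 × 4 = 24 periods.
Discount factor = (1+0.007)^(−24) = 0.845849; PV = 35,100 × 0.845849 = 29,689.2908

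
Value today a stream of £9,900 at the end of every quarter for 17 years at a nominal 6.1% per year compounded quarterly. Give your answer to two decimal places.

£417,226.54

i = 0.061/4 = 0.01525 per quarter; n = 17·4 = 68.
Annuity factor a(68|0.01525) = 42.144095; PV = 9900 × 42.144095 = 417,226.5364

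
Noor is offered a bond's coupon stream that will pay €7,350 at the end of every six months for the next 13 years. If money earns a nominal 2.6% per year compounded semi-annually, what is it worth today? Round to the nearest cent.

€161,275.72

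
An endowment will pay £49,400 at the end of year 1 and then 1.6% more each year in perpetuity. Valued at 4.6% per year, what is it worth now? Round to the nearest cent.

PV = D₁/(r − g) = 49400/(0.046 − 0.016) = 1,646,666.6667

£1,646,666.67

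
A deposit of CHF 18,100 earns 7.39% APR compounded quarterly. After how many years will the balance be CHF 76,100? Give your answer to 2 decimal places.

19.61 years

Periodic rate i = 0.0739/4 = 0.018475.
n = ln(76100/18100) / ln(1+0.018475) = ln(4.20442) / 0.018306 = 78.4499 quarters
= 78.4499/4 years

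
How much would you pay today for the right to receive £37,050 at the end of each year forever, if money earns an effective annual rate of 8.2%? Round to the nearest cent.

PV = C/r = 37050/0.082 = 451,829.2683

£451,829.27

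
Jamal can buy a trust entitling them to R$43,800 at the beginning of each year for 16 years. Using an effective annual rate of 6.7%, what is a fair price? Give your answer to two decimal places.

PV = 43800 × [1 − (1+0.067)^(−16)] / 0.067 × (1+i) = 43800 × 10.283038 = 450,397.0486
(Beginning-of-period payments → annuity-due factor ×(1+i).)

R$450,397.05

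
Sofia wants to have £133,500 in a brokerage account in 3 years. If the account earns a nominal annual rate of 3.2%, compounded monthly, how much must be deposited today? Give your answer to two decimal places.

i = 0.032/12 = 0.00266667 per month; n = 3·12 = 36.
Discount factor = (1+0.00266667)^(−36) = 0.908580; PV = 133,500 × 0.908580 = 121,295.4434

£121,295.44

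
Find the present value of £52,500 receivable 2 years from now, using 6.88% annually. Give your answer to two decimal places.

£45,958.56

PV = 52,500 / (1 + 0.0688)^2 = 52,500 / 1.142333 = 45,958.5601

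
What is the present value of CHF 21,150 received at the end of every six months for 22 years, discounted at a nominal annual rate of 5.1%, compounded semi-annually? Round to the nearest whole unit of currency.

CHF 555,506

With 2 periods per year: i = 0.0255, n = 44.
PV = 21150 × [1 − (1+0.0255)^(−44)] / 0.0255 = 21150 × 26.265066 = 555,506.1440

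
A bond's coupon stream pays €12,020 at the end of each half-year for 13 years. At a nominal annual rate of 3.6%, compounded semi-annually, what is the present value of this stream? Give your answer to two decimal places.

With 2 periods per year: i = 0.018, n = 26.
PV = 12020 × [1 − (1+0.018)^(−26)] / 0.018 = 12020 × 20.618583 = 247,835.3694

€247,835.37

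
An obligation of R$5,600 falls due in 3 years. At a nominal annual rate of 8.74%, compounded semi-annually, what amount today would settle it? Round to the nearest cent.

R$4,332.45

With 2 periods per year: i = 0.0437, n = 6.
PV = 5,600 / (1 + 0.0437)^6 = 5,600 / 1.292570 = 4,332.4537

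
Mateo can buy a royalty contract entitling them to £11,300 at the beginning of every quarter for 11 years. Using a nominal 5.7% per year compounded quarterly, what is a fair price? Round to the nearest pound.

i = 0.057/4 = 0.01425 per quarter; n = 11·4 = 44.
Annuity factor a(44|0.01425) × (1+i) = 32.985459; PV = 11300 × 32.985459 = 372,735.6816
(annuity-due: payments at period start, so ×(1+i).)

£372,736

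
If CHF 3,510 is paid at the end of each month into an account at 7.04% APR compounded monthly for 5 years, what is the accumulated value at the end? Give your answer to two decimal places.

CHF 251,551.42

With 12 periods per year: i = 0.00586667, n = 60.
FV = 3510 × [(1+0.00586667)^60 − 1] / 0.00586667 = 3510 × 71.667072 = 251,551.4240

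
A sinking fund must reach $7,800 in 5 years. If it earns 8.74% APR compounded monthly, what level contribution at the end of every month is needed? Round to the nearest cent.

i = 0.0874/12 = 0.00728333 per month; n = 5·12 = 60.
FV-annuity factor = 74.911624; PMT = 7800 / 74.911624 = 104.1227

$104.12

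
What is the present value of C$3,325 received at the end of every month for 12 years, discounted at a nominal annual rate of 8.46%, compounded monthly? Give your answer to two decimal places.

C$300,135.34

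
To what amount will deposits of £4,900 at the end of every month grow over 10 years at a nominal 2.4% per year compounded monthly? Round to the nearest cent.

£663,814.01

Periodic rate i = 0.024/12 = 0.002; n = 10 × 12 = 120 periods.
FV = PMT · [(1+i)^n − 1] / i = 4900 · 135.472247 = 663,814.0084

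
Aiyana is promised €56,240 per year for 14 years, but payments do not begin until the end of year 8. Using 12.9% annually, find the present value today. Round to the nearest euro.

Value one period before first payment (t=7): 56240 × [1 − (1+0.129)^(−14)] / 0.129 = 56240 × 6.333876 = 356,217.2068
Discount back 7 years: 356,217.2068 × (1+0.129)^(−7) = 356,217.2068 × 0.427703 = 152,355.2066

€152,355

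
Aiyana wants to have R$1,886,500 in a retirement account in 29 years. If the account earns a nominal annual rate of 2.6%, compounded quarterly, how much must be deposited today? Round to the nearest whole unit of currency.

R$889,730

Periodic rate i = 0.026/4 = 0.0065; n = 29 × 4 = 116 periods.
PV = 1,886,500 / (1 + 0.0065)^116 = 1,886,500 / 2.120305 = 889,730.3792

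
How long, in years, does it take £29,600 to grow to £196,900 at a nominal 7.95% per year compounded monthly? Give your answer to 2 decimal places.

23.91 years

Periodic rate i = 0.0795/12 = 0.006625.
n = ln(196900/29600) / ln(1+0.006625) = ln(6.65203) / 0.006603 = 286.9723 months
= 286.9723/12 years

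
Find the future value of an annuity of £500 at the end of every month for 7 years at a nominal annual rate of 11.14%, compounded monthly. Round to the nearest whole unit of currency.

£63,189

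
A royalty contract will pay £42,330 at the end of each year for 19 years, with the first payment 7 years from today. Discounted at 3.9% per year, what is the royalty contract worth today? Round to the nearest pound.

£445,704

Value one period before first payment (t=6): 42330 × [1 − (1+0.039)^(−19)] / 0.039 = 42330 × 13.246212 = 560,712.1685
PV₀ = 560,712.1685 / (1+0.039)^6 = 560,712.1685 / 1.258037 = 445,704.1685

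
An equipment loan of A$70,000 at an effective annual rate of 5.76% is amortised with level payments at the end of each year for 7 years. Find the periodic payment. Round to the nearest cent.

A$12,432.69

Annuity-PV factor = 5.630317; PMT = 70000 / 5.630317 = 12,432.6931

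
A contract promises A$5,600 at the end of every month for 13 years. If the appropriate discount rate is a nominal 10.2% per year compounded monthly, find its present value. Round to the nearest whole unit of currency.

A$482,898

i = 0.102/12 = 0.0085 per month; n = 13·12 = 156.
PV = 5600 × [1 − (1+0.0085)^(−156)] / 0.0085 = 5600 × 86.231826 = 482,898.2280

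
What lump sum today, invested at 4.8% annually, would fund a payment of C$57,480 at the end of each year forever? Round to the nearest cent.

C$1,197,500.00

PV = PMT / i = 57480 / 0.048 = 1,197,500.0000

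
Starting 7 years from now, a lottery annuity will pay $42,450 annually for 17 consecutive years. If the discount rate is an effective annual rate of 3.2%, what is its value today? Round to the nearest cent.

$455,291.48

PV at t=6 (ordinary 17-year annuity): 42450 × a(17|0.032) = 42450 × 12.956569 = 550,006.3521
PV₀ = 550,006.3521 / (1+0.032)^6 = 550,006.3521 / 1.208031 = 455,291.4781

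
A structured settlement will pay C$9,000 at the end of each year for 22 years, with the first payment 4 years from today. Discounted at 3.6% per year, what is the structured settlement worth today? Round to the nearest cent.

C$121,570.03

Value one period before first payment (t=3): 9000 × [1 − (1+0.036)^(−22)] / 0.036 = 9000 × 15.019769 = 135,177.9253
Discount back 3 years: 135,177.9253 × (1+0.036)^(−3) = 135,177.9253 × 0.899333 = 121,570.0263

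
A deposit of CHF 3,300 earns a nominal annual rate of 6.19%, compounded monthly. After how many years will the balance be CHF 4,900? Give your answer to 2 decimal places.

6.40 years

Periodic rate i = 0.0619/12 = 0.00515833.
n = ln(4900/3300) / ln(1+0.00515833) = ln(1.48485) / 0.005145 = 76.8332 months
= 76.8332/12 years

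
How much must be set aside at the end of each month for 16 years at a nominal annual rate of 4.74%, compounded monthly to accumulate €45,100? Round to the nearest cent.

i = 0.0474/12 = 0.00395 per month; n = 16·12 = 192.
PMT = 45100 / ( [(1+0.00395)^192 − 1] / 0.00395 ) = 45100 / 286.498941 = 157.4177

€157.42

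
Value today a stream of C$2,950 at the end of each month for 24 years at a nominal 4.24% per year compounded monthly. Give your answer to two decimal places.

C$532,577.74

With 12 periods per year: i = 0.00353333, n = 288.
PV = PMT · [1 − (1+i)^(−n)] / i = 2950 · 180.534825 = 532,577.7352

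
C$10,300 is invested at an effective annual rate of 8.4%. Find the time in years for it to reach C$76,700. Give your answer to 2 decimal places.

n = ln(76700/10300) / ln(1+0.084) = ln(7.44660) / 0.080658 = 24.8923 years

24.89 years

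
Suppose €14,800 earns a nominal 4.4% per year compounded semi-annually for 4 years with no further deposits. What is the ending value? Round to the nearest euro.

€17,614

Periodic rate i = 0.044/2 = 0.022; n = 4 × 2 = 8 periods.
14,800 × (1+0.022)^8 = 14,800 × 1.190165 = 17,614.4417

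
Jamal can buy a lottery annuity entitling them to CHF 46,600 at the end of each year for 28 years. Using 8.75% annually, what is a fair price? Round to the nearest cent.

Annuity factor a(28|0.0875) = 10.337200; PV = 46600 × 10.337200 = 481,713.5283

CHF 481,713.53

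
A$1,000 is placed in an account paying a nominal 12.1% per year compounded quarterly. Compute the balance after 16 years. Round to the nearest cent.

i = 0.121/4 = 0.03025 per quarter; n = 16·4 = 64.
FV = 1,000 × (1 + 0.03025)^64 = 6,734.8493

A$6,734.85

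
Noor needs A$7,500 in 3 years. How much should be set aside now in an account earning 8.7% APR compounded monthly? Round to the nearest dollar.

A$5,783

i = 0.087/12 = 0.00725 per month; n = 3·12 = 36.
Discount factor = (1+0.00725)^(−36) = 0.771007; PV = 7,500 × 0.771007 = 5,782.5490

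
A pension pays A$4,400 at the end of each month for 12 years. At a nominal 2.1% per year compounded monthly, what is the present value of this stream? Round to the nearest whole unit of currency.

A$559,640

i = 0.021/12 = 0.00175 per month; n = 12·12 = 144.
PV = 4400 × [1 − (1+0.00175)^(−144)] / 0.00175 = 4400 × 127.190892 = 559,639.9230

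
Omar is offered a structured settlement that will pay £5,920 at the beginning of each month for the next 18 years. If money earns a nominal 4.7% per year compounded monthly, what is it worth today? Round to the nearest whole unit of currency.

£865,170

Periodic rate i = 0.047/12 = 0.00391667; n = 18 × 12 = 216 periods.
PV = PMT · [1 − (1+i)^(−n)] / i × (1+i) = 5920 · 146.143513 = 865,169.5986
Payments are at the start of each period, so multiply by (1+i).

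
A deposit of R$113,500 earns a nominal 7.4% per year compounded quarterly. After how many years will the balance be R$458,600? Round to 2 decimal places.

19.04 years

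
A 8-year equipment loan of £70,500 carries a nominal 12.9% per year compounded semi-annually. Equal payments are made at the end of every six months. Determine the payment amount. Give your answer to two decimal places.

£7,193.29

Periodic rate i = 0.129/2 = 0.0645; n = 8 × 2 = 16 periods.
PMT = 70500 / ( [1 − (1+0.0645)^(−16)] / 0.0645 ) = 70500 / 9.800794 = 7,193.2949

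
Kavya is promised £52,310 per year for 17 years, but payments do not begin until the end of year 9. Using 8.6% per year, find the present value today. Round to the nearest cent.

Value one period before first payment (t=8): 52310 × [1 − (1+0.086)^(−17)] / 0.086 = 52310 × 8.767719 = 458,639.4006
PV₀ = 458,639.4006 / (1+0.086)^8 = 458,639.4006 / 1.934811 = 237,046.0698

£237,046.07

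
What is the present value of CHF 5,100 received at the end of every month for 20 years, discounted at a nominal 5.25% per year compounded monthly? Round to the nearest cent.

With 12 periods per year: i = 0.004375, n = 240.
PV = 5100 × [1 − (1+0.004375)^(−240)] / 0.004375 = 5100 × 148.402264 = 756,851.5474

CHF 756,851.55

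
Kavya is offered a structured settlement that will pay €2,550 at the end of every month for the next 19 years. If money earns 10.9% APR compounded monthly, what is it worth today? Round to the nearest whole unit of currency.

With 12 periods per year: i = 0.00908333, n = 228.
PV = PMT · [1 − (1+i)^(−n)] / i = 2550 · 96.083257 = 245,012.3065

€245,012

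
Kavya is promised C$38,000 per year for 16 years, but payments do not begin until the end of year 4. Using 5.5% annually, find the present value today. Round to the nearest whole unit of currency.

C$338,569

PV at t=3 (ordinary 16-year annuity): 38000 × a(16|0.055) = 38000 × 10.462162 = 397,562.1572
PV₀ = 397,562.1572 / (1+0.055)^3 = 397,562.1572 / 1.174241 = 338,569.3654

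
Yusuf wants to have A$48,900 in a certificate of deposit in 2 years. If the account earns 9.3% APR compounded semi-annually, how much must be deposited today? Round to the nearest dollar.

With 2 periods per year: i = 0.0465, n = 4.
PV = FV·(1+i)^(−n) = 48,900 × 0.833764 = 40,771.0530

A$40,771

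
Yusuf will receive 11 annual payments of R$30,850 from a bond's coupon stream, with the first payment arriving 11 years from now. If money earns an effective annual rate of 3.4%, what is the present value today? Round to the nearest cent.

R$199,868.31

Value one period before first payment (t=10): 30850 × [1 − (1+0.034)^(−11)] / 0.034 = 30850 × 9.050950 = 279,221.8003
Discount back 10 years: 279,221.8003 × (1+0.034)^(−10) = 279,221.8003 × 0.715805 = 199,868.3077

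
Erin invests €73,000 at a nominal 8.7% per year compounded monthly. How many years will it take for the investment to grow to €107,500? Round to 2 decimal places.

4.46 years

Periodic rate i = 0.087/12 = 0.00725.
n = ln(107500/73000) / ln(1+0.00725) = ln(1.47260) / 0.007224 = 53.5769 months
= 53.5769/12 years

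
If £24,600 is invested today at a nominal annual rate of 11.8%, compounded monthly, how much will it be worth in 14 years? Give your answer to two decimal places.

£127,316.61

Periodic rate i = 0.118/12 = 0.00983333; n = 14 × 12 = 168 periods.
FV = 24,600 × (1 + 0.00983333)^168 = 127,316.6087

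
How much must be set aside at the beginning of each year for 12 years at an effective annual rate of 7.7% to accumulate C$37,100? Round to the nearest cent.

FV-annuity factor × (1+i) = 20.078381; PMT = 37100 / 20.078381 = 1,847.7585

C$1,847.76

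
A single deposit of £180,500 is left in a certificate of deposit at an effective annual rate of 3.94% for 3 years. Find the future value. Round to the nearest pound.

£202,687

FV = 180,500 × (1 + 0.0394)^3 = 202,686.7429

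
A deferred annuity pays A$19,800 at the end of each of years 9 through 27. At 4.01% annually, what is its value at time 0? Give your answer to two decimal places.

A$189,710.16

Value one period before first payment (t=8): 19800 × [1 − (1+0.0401)^(−19)] / 0.0401 = 19800 × 13.122790 = 259,831.2415
PV₀ = 259,831.2415 / (1+0.0401)^8 = 259,831.2415 / 1.369622 = 189,710.1631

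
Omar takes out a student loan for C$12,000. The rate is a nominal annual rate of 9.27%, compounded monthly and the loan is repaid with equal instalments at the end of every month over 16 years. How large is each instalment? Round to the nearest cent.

C$120.11

i = 0.0927/12 = 0.007725 per month; n = 16·12 = 192.
Annuity-PV factor = 99.908429; PMT = 12000 / 99.908429 = 120.1100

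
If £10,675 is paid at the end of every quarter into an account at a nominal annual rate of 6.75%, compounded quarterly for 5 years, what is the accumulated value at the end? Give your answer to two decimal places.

£251,454.72

With 4 periods per year: i = 0.016875, n = 20.
Accumulation factor s(20|0.016875) = 23.555477; FV = 10675 × 23.555477 = 251,454.7190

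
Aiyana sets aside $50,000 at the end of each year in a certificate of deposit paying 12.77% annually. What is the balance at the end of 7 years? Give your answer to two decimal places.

$516,558.36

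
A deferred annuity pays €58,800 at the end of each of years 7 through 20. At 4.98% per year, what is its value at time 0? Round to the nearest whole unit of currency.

PV at t=6 (ordinary 14-year annuity): 58800 × a(14|0.0498) = 58800 × 9.911311 = 582,785.0694
PV₀ = 582,785.0694 / (1+0.0498)^6 = 582,785.0694 / 1.338565 = 435,380.5326

€435,381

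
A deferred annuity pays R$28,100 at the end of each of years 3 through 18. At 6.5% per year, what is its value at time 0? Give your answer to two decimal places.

Value one period before first payment (t=2): 28100 × [1 − (1+0.065)^(−16)] / 0.065 = 28100 × 9.767764 = 274,474.1735
Discount back 2 years: 274,474.1735 × (1+0.065)^(−2) = 274,474.1735 × 0.881659 = 241,992.7030

R$241,992.70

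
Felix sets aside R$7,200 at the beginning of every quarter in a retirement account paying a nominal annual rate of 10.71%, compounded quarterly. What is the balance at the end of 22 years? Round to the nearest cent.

R$2,548,144.54

With 4 periods per year: i = 0.026775, n = 88.
FV = 7200 × [(1+0.026775)^88 − 1] / 0.026775 × (1+i) = 7200 × 353.908964 = 2,548,144.5428
(annuity-due: payments at period start, so ×(1+i).)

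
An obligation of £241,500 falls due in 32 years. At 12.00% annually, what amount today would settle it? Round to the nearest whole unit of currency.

Discount factor = (1+0.12)^(−32) = 0.026609; PV = 241,500 × 0.026609 = 6,425.9954

£6,426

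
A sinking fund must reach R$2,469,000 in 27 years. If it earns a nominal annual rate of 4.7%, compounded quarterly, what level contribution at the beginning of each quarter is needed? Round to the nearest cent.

With 4 periods per year: i = 0.01175, n = 108.
PMT = 2.469e+06 / ( [(1+0.01175)^108 − 1] / 0.01175 × (1+i) ) = 2.469e+06 / 217.941761 = 11,328.7145

R$11,328.71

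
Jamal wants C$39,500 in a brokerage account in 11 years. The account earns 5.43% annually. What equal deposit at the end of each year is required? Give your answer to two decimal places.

C$2,718.50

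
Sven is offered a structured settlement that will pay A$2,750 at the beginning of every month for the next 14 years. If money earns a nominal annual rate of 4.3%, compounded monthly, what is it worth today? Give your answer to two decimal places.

A$347,891.99

i = 0.043/12 = 0.00358333 per month; n = 14·12 = 168.
PV = PMT · [1 − (1+i)^(−n)] / i × (1+i) = 2750 · 126.506176 = 347,891.9851
Payments are at the start of each period, so multiply by (1+i).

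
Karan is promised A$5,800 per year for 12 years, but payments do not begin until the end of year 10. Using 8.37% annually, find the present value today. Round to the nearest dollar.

PV at t=9 (ordinary 12-year annuity): 5800 × a(12|0.0837) = 5800 × 7.393718 = 42,883.5658
PV₀ = 42,883.5658 / (1+0.0837)^9 = 42,883.5658 / 2.061492 = 20,802.1982

A$20,802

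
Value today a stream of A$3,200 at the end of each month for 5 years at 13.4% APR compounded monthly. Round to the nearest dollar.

With 12 periods per year: i = 0.0111667, n = 60.
PV = 3200 × [1 − (1+0.0111667)^(−60)] / 0.0111667 = 3200 × 43.557117 = 139,382.7741

A$139,383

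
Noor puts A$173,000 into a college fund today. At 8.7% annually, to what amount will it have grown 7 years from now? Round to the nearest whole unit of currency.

A$310,208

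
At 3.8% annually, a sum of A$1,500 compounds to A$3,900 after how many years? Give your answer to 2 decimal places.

n = ln(3900/1500) / ln(1+0.038) = ln(2.60000) / 0.037296 = 25.6198 years

25.62 years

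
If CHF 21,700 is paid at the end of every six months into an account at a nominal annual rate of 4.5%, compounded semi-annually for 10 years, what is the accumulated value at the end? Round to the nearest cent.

With 2 periods per year: i = 0.0225, n = 20.
Accumulation factor s(20|0.0225) = 24.911520; FV = 21700 × 24.911520 = 540,579.9847

CHF 540,579.98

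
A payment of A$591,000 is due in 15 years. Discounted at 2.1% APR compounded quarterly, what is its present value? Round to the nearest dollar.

A$431,661

With 4 periods per year: i = 0.00525, n = 60.
PV = FV·(1+i)^(−n) = 591,000 × 0.730390 = 431,660.7633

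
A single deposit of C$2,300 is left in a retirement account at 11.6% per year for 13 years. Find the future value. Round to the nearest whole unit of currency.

FV = 2,300 × (1 + 0.116)^13 = 9,579.9307

C$9,580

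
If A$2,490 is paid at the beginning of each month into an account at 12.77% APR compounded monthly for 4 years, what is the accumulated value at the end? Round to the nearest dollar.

i = 0.1277/12 = 0.0106417 per month; n = 4·12 = 48.
FV = 2490 × [(1+0.0106417)^48 − 1] / 0.0106417 × (1+i) = 2490 × 62.882858 = 156,578.3154
(Beginning-of-period payments → annuity-due factor ×(1+i).)

A$156,578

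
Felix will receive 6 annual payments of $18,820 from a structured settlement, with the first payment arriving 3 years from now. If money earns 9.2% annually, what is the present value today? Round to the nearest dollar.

Value one period before first payment (t=2): 18820 × [1 − (1+0.092)^(−6)] / 0.092 = 18820 × 4.459295 = 83,923.9304
PV₀ = 83,923.9304 / (1+0.092)^2 = 83,923.9304 / 1.192464 = 70,378.5862

$70,379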